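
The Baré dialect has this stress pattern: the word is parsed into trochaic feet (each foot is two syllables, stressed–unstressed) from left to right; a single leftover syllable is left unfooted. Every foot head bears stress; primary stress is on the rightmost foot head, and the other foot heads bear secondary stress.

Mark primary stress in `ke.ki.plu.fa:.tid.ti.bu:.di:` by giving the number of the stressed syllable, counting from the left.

Parse left to right into trochaic (ˈσσ) feet: (ˈke.ki) (ˈplu.fa:) (ˈtid.ti) (ˈbu:.di:).
Foot heads (stressed positions): 1, 3, 5, 7.
End Rule Rightmost: primary stress on the rightmost head = syllable 7.
Primary stress: syllable 7 → ke.ki.plu.fa:.tid.ti.ˈbu:.di:.

7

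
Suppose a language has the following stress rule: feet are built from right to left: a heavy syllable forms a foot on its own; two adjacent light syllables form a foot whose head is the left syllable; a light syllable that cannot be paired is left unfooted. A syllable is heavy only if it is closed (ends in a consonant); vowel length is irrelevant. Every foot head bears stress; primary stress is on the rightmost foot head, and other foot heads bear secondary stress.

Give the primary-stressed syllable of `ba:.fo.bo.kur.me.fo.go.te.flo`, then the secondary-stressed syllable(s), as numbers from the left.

Weights: 1 ba: L, 2 fo L, 3 bo L, 4 kur H, 5 me L, 6 fo L, 7 go L, 8 te L, 9 flo L.
Parse right to left (heavy = foot alone; LL = one foot; stranded L unfooted): ba: (ˈfo.bo) (ˈkur) me (ˈfo.go) (ˈte.flo).
Foot heads: 2, 4, 6, 8.
Primary stress on the rightmost head = syllable 8.
Secondary stress on 2, 4, 6: ba:.ˌfo.bo.ˌkur.me.ˌfo.go.ˈte.flo.

primary 8, secondary 2, 4, 6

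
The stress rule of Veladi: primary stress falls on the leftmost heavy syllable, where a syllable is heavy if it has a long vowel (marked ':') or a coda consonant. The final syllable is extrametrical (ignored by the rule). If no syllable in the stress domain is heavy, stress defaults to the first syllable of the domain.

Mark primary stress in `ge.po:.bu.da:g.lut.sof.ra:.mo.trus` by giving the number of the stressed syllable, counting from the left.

The final syllable (9, trus) is extrametrical; the stress domain is syllables 1–8.
Weights: 1 ge L, 2 po: H, 3 bu L, 4 da:g H, 5 lut H, 6 sof H, 7 ra: H, 8 mo L.
Heavy syllables in the domain: 2, 4, 5, 6, 7. The leftmost is syllable 2 (po:).
Primary stress: syllable 2 → ge.ˈpo:.bu.da:g.lut.sof.ra:.mo.trus.

2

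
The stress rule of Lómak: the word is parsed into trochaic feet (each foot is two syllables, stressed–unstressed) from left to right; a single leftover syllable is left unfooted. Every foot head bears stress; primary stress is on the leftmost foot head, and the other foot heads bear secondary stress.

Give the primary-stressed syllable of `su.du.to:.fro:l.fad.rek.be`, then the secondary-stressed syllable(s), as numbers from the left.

Parse left to right into trochaic (ˈσσ) feet: (ˈsu.du) (ˈto:.fro:l) (ˈfad.rek) be. Syllable 7 is left unfooted.
Foot heads (stressed positions): 1, 3, 5.
End Rule Leftmost: primary stress on the leftmost head = syllable 1.
Secondary stress on 3, 5: ˈsu.du.ˌto:.fro:l.ˌfad.rek.be.

primary 1, secondary 3, 5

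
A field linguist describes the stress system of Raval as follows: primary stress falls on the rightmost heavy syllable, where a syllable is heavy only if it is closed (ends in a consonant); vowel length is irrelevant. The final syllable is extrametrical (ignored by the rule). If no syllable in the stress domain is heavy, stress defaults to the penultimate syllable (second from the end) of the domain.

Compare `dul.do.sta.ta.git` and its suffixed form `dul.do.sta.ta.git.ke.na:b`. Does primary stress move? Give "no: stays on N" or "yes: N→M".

yes: 1→5

Base `dul.do.sta.ta.git` (5 syllables):
  The final syllable (5, git) is extrametrical; the stress domain is syllables 1–4.
  Weights: 1 dul H, 2 do L, 3 sta L, 4 ta L.
  Heavy syllables in the domain: 1. The rightmost is syllable 1 (dul).
  → primary stress on syllable 1.
Suffixed `dul.do.sta.ta.git.ke.na:b` (7 syllables):
  The final syllable (7, na:b) is extrametrical; the stress domain is syllables 1–6.
  Weights: 1 dul H, 2 do L, 3 sta L, 4 ta L, 5 git H, 6 ke L.
  Heavy syllables in the domain: 1, 5. The rightmost is syllable 5 (git).
  → primary stress on syllable 5.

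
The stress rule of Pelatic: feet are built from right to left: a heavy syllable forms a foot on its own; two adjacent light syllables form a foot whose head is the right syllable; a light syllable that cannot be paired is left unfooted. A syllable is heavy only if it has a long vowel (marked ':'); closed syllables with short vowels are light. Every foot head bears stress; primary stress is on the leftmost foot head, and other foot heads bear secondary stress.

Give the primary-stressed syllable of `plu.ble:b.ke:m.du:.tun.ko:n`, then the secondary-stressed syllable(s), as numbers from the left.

primary 2, secondary 3, 4, 6

Weights: 1 plu L, 2 ble:b H, 3 ke:m H, 4 du: H, 5 tun L, 6 ko:n H.
Parse right to left (heavy = foot alone; LL = one foot; stranded L unfooted): plu (ˈble:b) (ˈke:m) (ˈdu:) tun (ˈko:n).
Foot heads: 2, 3, 4, 6.
Primary stress on the leftmost head = syllable 2.
Secondary stress on 3, 4, 6: plu.ˈble:b.ˌke:m.ˌdu:.tun.ˌko:n.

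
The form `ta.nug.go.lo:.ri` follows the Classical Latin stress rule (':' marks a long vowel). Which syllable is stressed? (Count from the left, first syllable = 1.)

4

Classical Latin: stress the penult if heavy (long vowel or closed), else the antepenult.
Weights: 3 go L, 4 lo: H, 5 ri L.
The penult (syllable 4, lo:) is heavy, so it takes stress.
Stress on syllable 4: ta.nug.go.ˈlo:.ri.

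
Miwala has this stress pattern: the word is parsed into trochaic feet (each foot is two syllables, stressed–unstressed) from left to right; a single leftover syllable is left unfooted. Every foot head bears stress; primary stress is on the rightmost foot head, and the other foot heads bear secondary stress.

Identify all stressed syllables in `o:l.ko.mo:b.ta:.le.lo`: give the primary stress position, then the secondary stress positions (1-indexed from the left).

primary 5, secondary 1, 3

Parse left to right into trochaic (ˈσσ) feet: (ˈo:l.ko) (ˈmo:b.ta:) (ˈle.lo).
Foot heads (stressed positions): 1, 3, 5.
End Rule Rightmost: primary stress on the rightmost head = syllable 5.
Secondary stress on 1, 3: ˌo:l.ko.ˌmo:b.ta:.ˈle.lo.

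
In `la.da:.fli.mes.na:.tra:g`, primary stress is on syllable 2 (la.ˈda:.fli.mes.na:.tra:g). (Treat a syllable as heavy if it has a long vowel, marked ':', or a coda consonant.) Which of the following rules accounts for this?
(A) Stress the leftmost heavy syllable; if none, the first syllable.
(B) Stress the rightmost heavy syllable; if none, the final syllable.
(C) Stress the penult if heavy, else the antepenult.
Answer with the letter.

A

Rule A → syllable 2 ✓.
Rule B → syllable 6 (observed: 2).
Rule C → syllable 5 (observed: 2).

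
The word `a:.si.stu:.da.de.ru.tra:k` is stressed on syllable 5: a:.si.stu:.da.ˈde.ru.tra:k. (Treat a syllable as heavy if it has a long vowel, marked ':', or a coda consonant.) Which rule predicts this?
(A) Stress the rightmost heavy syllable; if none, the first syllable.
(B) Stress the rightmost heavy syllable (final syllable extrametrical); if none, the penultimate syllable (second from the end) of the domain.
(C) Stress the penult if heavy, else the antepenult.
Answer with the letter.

C

Rule A → syllable 7 (observed: 5).
Rule B → syllable 3 (observed: 5).
Rule C → syllable 5 ✓.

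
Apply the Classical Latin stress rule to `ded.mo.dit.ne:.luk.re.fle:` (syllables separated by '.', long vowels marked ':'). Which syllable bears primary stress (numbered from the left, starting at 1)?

5

Classical Latin: stress the penult if heavy (long vowel or closed), else the antepenult.
Weights: 5 luk H, 6 re L, 7 fle: H.
The penult (syllable 6, re) is light, so stress falls on the antepenult (syllable 5, luk).
Stress on syllable 5: ded.mo.dit.ne:.ˈluk.re.fle:.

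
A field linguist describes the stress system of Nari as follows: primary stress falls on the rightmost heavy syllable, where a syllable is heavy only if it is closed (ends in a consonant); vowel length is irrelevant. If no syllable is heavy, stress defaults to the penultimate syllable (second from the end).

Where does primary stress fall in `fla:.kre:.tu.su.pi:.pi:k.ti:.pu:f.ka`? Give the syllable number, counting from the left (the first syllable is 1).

Weights: 1 fla: L, 2 kre: L, 3 tu L, 4 su L, 5 pi: L, 6 pi:k H, 7 ti: L, 8 pu:f H, 9 ka L.
Heavy syllables in the domain: 6, 8. The rightmost is syllable 8 (pu:f).
Primary stress: syllable 8 → fla:.kre:.tu.su.pi:.pi:k.ti:.ˈpu:f.ka.

8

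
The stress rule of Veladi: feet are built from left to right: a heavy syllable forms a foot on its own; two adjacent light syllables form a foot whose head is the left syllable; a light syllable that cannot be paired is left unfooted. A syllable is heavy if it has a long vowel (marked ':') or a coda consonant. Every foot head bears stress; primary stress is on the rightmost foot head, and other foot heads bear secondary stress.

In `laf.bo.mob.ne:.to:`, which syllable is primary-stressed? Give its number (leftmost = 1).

5

Weights: 1 laf H, 2 bo L, 3 mob H, 4 ne: H, 5 to: H.
Parse left to right (heavy = foot alone; LL = one foot; stranded L unfooted): (ˈlaf) bo (ˈmob) (ˈne:) (ˈto:).
Foot heads: 1, 3, 4, 5.
Primary stress on the rightmost head = syllable 5.
Primary stress: syllable 5 → laf.bo.mob.ne:.ˈto:.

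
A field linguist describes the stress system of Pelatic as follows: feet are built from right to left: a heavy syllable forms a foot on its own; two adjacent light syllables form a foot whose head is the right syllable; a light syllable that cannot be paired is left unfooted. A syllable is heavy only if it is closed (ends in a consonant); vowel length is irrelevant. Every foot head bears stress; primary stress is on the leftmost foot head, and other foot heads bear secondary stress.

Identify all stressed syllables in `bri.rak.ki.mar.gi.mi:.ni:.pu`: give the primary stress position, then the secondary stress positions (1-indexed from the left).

Weights: 1 bri L, 2 rak H, 3 ki L, 4 mar H, 5 gi L, 6 mi: L, 7 ni: L, 8 pu L.
Parse right to left (heavy = foot alone; LL = one foot; stranded L unfooted): bri (ˈrak) ki (ˈmar) (gi.ˈmi:) (ni:.ˈpu).
Foot heads: 2, 4, 6, 8.
Primary stress on the leftmost head = syllable 2.
Secondary stress on 4, 6, 8: bri.ˈrak.ki.ˌmar.gi.ˌmi:.ni:.ˌpu.

primary 2, secondary 4, 6, 8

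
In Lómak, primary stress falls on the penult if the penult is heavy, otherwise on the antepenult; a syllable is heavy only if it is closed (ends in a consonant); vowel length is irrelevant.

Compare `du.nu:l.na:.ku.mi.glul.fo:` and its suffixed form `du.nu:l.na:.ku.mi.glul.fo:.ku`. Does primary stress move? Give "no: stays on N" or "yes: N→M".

Base `du.nu:l.na:.ku.mi.glul.fo:` (7 syllables):
  Weights: 5 mi L, 6 glul H, 7 fo: L.
  The penult (syllable 6, glul) is heavy, so it takes stress.
  → primary stress on syllable 6.
Suffixed `du.nu:l.na:.ku.mi.glul.fo:.ku` (8 syllables):
  Weights: 6 glul H, 7 fo: L, 8 ku L.
  The penult (syllable 7, fo:) is light, so stress falls on the antepenult (syllable 6, glul).
  → primary stress on syllable 6.

no: stays on 6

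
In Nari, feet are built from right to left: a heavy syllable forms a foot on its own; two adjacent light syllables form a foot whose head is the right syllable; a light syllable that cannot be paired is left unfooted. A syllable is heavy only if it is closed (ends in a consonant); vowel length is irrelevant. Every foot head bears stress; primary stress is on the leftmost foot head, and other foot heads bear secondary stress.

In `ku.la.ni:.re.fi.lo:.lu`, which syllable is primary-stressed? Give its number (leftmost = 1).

Weights: 1 ku L, 2 la L, 3 ni: L, 4 re L, 5 fi L, 6 lo: L, 7 lu L.
Parse right to left (heavy = foot alone; LL = one foot; stranded L unfooted): ku (la.ˈni:) (re.ˈfi) (lo:.ˈlu).
Foot heads: 3, 5, 7.
Primary stress on the leftmost head = syllable 3.
Primary stress: syllable 3 → ku.la.ˈni:.re.fi.lo:.lu.

3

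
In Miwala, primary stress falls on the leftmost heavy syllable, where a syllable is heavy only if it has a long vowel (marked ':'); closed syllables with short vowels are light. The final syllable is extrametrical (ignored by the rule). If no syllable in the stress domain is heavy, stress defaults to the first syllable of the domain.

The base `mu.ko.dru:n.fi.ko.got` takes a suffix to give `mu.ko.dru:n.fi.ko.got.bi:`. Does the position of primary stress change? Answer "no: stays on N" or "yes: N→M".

Base `mu.ko.dru:n.fi.ko.got` (6 syllables):
  The final syllable (6, got) is extrametrical; the stress domain is syllables 1–5.
  Weights: 1 mu L, 2 ko L, 3 dru:n H, 4 fi L, 5 ko L.
  Heavy syllables in the domain: 3. The leftmost is syllable 3 (dru:n).
  → primary stress on syllable 3.
Suffixed `mu.ko.dru:n.fi.ko.got.bi:` (7 syllables):
  The final syllable (7, bi:) is extrametrical; the stress domain is syllables 1–6.
  Weights: 1 mu L, 2 ko L, 3 dru:n H, 4 fi L, 5 ko L, 6 got L.
  Heavy syllables in the domain: 3. The leftmost is syllable 3 (dru:n).
  → primary stress on syllable 3.

no: stays on 3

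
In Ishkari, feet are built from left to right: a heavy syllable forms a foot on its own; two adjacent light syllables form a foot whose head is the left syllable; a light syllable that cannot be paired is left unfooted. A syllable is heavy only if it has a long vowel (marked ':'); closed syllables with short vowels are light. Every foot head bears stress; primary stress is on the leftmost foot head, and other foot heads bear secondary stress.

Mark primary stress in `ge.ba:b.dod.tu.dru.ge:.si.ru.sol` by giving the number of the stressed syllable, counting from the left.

Weights: 1 ge L, 2 ba:b H, 3 dod L, 4 tu L, 5 dru L, 6 ge: H, 7 si L, 8 ru L, 9 sol L.
Parse left to right (heavy = foot alone; LL = one foot; stranded L unfooted): ge (ˈba:b) (ˈdod.tu) dru (ˈge:) (ˈsi.ru) sol.
Foot heads: 2, 3, 6, 7.
Primary stress on the leftmost head = syllable 2.
Primary stress: syllable 2 → ge.ˈba:b.dod.tu.dru.ge:.si.ru.sol.

2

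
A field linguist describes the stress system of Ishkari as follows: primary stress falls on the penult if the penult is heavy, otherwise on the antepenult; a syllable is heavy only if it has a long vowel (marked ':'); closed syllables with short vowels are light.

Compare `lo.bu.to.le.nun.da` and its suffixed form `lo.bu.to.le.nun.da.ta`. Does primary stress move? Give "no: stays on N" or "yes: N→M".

Base `lo.bu.to.le.nun.da` (6 syllables):
  Weights: 4 le L, 5 nun L, 6 da L.
  The penult (syllable 5, nun) is light, so stress falls on the antepenult (syllable 4, le).
  → primary stress on syllable 4.
Suffixed `lo.bu.to.le.nun.da.ta` (7 syllables):
  Weights: 5 nun L, 6 da L, 7 ta L.
  The penult (syllable 6, da) is light, so stress falls on the antepenult (syllable 5, nun).
  → primary stress on syllable 5.

yes: 4→5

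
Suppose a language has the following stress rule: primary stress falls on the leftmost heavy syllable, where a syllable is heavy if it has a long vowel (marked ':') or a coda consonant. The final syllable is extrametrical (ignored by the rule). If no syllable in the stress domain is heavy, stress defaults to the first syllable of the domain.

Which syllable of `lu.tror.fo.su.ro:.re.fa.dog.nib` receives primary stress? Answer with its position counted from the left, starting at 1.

The final syllable (9, nib) is extrametrical; the stress domain is syllables 1–8.
Weights: 1 lu L, 2 tror H, 3 fo L, 4 su L, 5 ro: H, 6 re L, 7 fa L, 8 dog H.
Heavy syllables in the domain: 2, 5, 8. The leftmost is syllable 2 (tror).
Primary stress: syllable 2 → lu.ˈtror.fo.su.ro:.re.fa.dog.nib.

2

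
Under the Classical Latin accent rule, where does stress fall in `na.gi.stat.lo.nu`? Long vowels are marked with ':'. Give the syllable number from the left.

Classical Latin: stress the penult if heavy (long vowel or closed), else the antepenult.
Weights: 3 stat H, 4 lo L, 5 nu L.
The penult (syllable 4, lo) is light, so stress falls on the antepenult (syllable 3, stat).
Stress on syllable 3: na.gi.ˈstat.lo.nu.

3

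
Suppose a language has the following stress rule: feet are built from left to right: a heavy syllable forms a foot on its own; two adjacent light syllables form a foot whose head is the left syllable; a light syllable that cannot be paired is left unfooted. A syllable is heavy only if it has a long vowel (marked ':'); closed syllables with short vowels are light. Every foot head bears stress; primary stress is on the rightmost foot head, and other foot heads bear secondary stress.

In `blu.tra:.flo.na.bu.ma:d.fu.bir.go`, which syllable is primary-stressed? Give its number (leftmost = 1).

Weights: 1 blu L, 2 tra: H, 3 flo L, 4 na L, 5 bu L, 6 ma:d H, 7 fu L, 8 bir L, 9 go L.
Parse left to right (heavy = foot alone; LL = one foot; stranded L unfooted): blu (ˈtra:) (ˈflo.na) bu (ˈma:d) (ˈfu.bir) go.
Foot heads: 2, 3, 6, 7.
Primary stress on the rightmost head = syllable 7.
Primary stress: syllable 7 → blu.tra:.flo.na.bu.ma:d.ˈfu.bir.go.

7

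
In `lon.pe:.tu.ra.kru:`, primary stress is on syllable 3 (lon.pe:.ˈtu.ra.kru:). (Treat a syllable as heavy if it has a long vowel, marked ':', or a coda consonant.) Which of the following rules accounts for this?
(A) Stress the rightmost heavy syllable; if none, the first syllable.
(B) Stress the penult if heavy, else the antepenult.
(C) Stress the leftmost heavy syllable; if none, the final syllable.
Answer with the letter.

B

Rule A → syllable 5 (observed: 3).
Rule B → syllable 3 ✓.
Rule C → syllable 1 (observed: 3).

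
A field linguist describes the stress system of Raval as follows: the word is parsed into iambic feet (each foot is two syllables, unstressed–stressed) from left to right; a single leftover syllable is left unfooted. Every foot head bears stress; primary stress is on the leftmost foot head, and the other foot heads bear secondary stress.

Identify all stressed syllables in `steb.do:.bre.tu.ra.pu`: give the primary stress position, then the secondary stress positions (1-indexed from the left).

primary 2, secondary 4, 6

Parse left to right into iambic (σˈσ) feet: (steb.ˈdo:) (bre.ˈtu) (ra.ˈpu).
Foot heads (stressed positions): 2, 4, 6.
End Rule Leftmost: primary stress on the leftmost head = syllable 2.
Secondary stress on 4, 6: steb.ˈdo:.bre.ˌtu.ra.ˌpu.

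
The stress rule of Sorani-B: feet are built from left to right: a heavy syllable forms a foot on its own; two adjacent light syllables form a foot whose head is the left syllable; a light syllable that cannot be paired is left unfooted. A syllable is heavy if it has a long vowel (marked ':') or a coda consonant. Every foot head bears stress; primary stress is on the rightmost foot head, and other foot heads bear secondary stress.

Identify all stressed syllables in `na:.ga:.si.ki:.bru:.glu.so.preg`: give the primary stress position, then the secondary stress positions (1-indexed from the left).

primary 8, secondary 1, 2, 4, 5, 6

Weights: 1 na: H, 2 ga: H, 3 si L, 4 ki: H, 5 bru: H, 6 glu L, 7 so L, 8 preg H.
Parse left to right (heavy = foot alone; LL = one foot; stranded L unfooted): (ˈna:) (ˈga:) si (ˈki:) (ˈbru:) (ˈglu.so) (ˈpreg).
Foot heads: 1, 2, 4, 5, 6, 8.
Primary stress on the rightmost head = syllable 8.
Secondary stress on 1, 2, 4, 5, 6: ˌna:.ˌga:.si.ˌki:.ˌbru:.ˌglu.so.ˈpreg.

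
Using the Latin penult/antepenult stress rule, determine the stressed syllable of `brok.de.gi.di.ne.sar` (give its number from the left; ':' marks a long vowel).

Classical Latin: stress the penult if heavy (long vowel or closed), else the antepenult.
Weights: 4 di L, 5 ne L, 6 sar H.
The penult (syllable 5, ne) is light, so stress falls on the antepenult (syllable 4, di).
Stress on syllable 4: brok.de.gi.ˈdi.ne.sar.

4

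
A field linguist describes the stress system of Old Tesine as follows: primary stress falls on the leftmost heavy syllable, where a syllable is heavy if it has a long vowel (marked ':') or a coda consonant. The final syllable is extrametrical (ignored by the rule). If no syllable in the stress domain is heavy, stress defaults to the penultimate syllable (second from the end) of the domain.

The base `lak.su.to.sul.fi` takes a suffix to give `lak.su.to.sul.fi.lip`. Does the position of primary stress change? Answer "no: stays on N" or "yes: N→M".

no: stays on 1

Base `lak.su.to.sul.fi` (5 syllables):
  The final syllable (5, fi) is extrametrical; the stress domain is syllables 1–4.
  Weights: 1 lak H, 2 su L, 3 to L, 4 sul H.
  Heavy syllables in the domain: 1, 4. The leftmost is syllable 1 (lak).
  → primary stress on syllable 1.
Suffixed `lak.su.to.sul.fi.lip` (6 syllables):
  The final syllable (6, lip) is extrametrical; the stress domain is syllables 1–5.
  Weights: 1 lak H, 2 su L, 3 to L, 4 sul H, 5 fi L.
  Heavy syllables in the domain: 1, 4. The leftmost is syllable 1 (lak).
  → primary stress on syllable 1.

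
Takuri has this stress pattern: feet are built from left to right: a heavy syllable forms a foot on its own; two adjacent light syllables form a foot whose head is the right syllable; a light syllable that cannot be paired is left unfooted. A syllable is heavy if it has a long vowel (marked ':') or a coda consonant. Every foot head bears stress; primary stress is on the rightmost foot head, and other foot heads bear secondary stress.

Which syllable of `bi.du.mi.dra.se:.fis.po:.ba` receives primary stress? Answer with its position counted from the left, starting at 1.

Weights: 1 bi L, 2 du L, 3 mi L, 4 dra L, 5 se: H, 6 fis H, 7 po: H, 8 ba L.
Parse left to right (heavy = foot alone; LL = one foot; stranded L unfooted): (bi.ˈdu) (mi.ˈdra) (ˈse:) (ˈfis) (ˈpo:) ba.
Foot heads: 2, 4, 5, 6, 7.
Primary stress on the rightmost head = syllable 7.
Primary stress: syllable 7 → bi.du.mi.dra.se:.fis.ˈpo:.ba.

7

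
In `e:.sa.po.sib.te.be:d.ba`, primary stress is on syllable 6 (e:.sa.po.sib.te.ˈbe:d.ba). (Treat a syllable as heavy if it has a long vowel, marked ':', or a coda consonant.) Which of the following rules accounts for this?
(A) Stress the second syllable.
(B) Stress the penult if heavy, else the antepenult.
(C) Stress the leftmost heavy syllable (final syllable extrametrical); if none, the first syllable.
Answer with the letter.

B

Rule A → syllable 2 (observed: 6).
Rule B → syllable 6 ✓.
Rule C → syllable 1 (observed: 6).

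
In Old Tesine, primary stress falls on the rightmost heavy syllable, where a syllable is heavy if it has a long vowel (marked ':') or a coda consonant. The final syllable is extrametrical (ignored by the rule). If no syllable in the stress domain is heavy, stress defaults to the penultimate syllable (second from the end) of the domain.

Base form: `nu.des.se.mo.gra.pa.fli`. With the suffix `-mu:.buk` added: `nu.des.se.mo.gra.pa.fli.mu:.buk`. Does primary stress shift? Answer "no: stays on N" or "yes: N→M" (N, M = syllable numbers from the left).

yes: 2→8

Base `nu.des.se.mo.gra.pa.fli` (7 syllables):
  The final syllable (7, fli) is extrametrical; the stress domain is syllables 1–6.
  Weights: 1 nu L, 2 des H, 3 se L, 4 mo L, 5 gra L, 6 pa L.
  Heavy syllables in the domain: 2. The rightmost is syllable 2 (des).
  → primary stress on syllable 2.
Suffixed `nu.des.se.mo.gra.pa.fli.mu:.buk` (9 syllables):
  The final syllable (9, buk) is extrametrical; the stress domain is syllables 1–8.
  Weights: 1 nu L, 2 des H, 3 se L, 4 mo L, 5 gra L, 6 pa L, 7 fli L, 8 mu: H.
  Heavy syllables in the domain: 2, 8. The rightmost is syllable 8 (mu:).
  → primary stress on syllable 8.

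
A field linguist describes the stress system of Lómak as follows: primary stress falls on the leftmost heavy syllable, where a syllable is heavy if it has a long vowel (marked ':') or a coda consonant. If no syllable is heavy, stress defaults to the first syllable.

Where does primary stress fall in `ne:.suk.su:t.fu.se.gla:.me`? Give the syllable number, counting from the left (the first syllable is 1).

Weights: 1 ne: H, 2 suk H, 3 su:t H, 4 fu L, 5 se L, 6 gla: H, 7 me L.
Heavy syllables in the domain: 1, 2, 3, 6. The leftmost is syllable 1 (ne:).
Primary stress: syllable 1 → ˈne:.suk.su:t.fu.se.gla:.me.

1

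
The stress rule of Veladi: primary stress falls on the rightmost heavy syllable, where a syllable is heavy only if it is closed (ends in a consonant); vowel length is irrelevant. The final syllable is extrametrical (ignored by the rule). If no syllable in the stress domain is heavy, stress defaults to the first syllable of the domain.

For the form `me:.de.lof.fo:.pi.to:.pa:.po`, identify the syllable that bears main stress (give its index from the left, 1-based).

The final syllable (8, po) is extrametrical; the stress domain is syllables 1–7.
Weights: 1 me: L, 2 de L, 3 lof H, 4 fo: L, 5 pi L, 6 to: L, 7 pa: L.
Heavy syllables in the domain: 3. The rightmost is syllable 3 (lof).
Primary stress: syllable 3 → me:.de.ˈlof.fo:.pi.to:.pa:.po.

3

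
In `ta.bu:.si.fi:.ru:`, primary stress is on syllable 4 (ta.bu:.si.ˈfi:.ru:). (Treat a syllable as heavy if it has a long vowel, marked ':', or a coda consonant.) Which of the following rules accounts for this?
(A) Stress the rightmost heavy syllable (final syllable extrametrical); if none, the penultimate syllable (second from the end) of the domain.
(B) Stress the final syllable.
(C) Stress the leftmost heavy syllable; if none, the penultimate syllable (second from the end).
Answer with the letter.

A

Rule A → syllable 4 ✓.
Rule B → syllable 5 (observed: 4).
Rule C → syllable 2 (observed: 4).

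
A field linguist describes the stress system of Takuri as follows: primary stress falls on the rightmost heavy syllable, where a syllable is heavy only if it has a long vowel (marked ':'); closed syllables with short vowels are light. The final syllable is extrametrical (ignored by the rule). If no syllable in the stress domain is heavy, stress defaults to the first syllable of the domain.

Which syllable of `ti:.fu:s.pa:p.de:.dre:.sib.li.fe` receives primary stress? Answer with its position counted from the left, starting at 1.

5

The final syllable (8, fe) is extrametrical; the stress domain is syllables 1–7.
Weights: 1 ti: H, 2 fu:s H, 3 pa:p H, 4 de: H, 5 dre: H, 6 sib L, 7 li L.
Heavy syllables in the domain: 1, 2, 3, 4, 5. The rightmost is syllable 5 (dre:).
Primary stress: syllable 5 → ti:.fu:s.pa:p.de:.ˈdre:.sib.li.fe.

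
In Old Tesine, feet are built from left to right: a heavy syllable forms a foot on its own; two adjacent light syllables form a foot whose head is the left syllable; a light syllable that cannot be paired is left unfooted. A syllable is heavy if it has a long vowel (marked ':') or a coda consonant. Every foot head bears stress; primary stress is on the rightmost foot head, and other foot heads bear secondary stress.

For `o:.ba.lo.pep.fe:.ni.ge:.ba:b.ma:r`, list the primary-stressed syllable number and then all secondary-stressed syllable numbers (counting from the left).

primary 9, secondary 1, 2, 4, 5, 7, 8

Weights: 1 o: H, 2 ba L, 3 lo L, 4 pep H, 5 fe: H, 6 ni L, 7 ge: H, 8 ba:b H, 9 ma:r H.
Parse left to right (heavy = foot alone; LL = one foot; stranded L unfooted): (ˈo:) (ˈba.lo) (ˈpep) (ˈfe:) ni (ˈge:) (ˈba:b) (ˈma:r).
Foot heads: 1, 2, 4, 5, 7, 8, 9.
Primary stress on the rightmost head = syllable 9.
Secondary stress on 1, 2, 4, 5, 7, 8: ˌo:.ˌba.lo.ˌpep.ˌfe:.ni.ˌge:.ˌba:b.ˈma:r.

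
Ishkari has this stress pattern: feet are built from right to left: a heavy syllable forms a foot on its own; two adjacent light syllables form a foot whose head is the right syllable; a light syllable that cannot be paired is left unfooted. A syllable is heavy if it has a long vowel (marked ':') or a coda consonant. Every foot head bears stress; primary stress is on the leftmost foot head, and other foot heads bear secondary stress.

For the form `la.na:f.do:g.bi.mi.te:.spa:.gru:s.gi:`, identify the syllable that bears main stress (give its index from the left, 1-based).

2

Weights: 1 la L, 2 na:f H, 3 do:g H, 4 bi L, 5 mi L, 6 te: H, 7 spa: H, 8 gru:s H, 9 gi: H.
Parse right to left (heavy = foot alone; LL = one foot; stranded L unfooted): la (ˈna:f) (ˈdo:g) (bi.ˈmi) (ˈte:) (ˈspa:) (ˈgru:s) (ˈgi:).
Foot heads: 2, 3, 5, 6, 7, 8, 9.
Primary stress on the leftmost head = syllable 2.
Primary stress: syllable 2 → la.ˈna:f.do:g.bi.mi.te:.spa:.gru:s.gi:.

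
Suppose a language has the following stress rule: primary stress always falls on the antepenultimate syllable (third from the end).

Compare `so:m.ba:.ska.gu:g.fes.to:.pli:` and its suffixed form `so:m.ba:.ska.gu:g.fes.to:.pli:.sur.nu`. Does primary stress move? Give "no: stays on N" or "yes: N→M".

Base `so:m.ba:.ska.gu:g.fes.to:.pli:` (7 syllables):
  The word has 7 syllables; the antepenultimate syllable (third from the end) is syllable 5 (fes).
  → primary stress on syllable 5.
Suffixed `so:m.ba:.ska.gu:g.fes.to:.pli:.sur.nu` (9 syllables):
  The word has 9 syllables; the antepenultimate syllable (third from the end) is syllable 7 (pli:).
  → primary stress on syllable 7.

yes: 5→7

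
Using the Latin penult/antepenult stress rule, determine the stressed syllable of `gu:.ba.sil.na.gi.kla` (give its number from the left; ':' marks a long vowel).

4

Classical Latin: stress the penult if heavy (long vowel or closed), else the antepenult.
Weights: 4 na L, 5 gi L, 6 kla L.
The penult (syllable 5, gi) is light, so stress falls on the antepenult (syllable 4, na).
Stress on syllable 4: gu:.ba.sil.ˈna.gi.kla.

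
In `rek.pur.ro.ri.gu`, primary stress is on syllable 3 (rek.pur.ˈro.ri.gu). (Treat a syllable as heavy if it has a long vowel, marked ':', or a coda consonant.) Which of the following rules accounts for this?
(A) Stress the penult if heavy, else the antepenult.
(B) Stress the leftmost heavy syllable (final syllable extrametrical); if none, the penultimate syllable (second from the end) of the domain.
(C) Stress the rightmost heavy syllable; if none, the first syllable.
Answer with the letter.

A

Rule A → syllable 3 ✓.
Rule B → syllable 1 (observed: 3).
Rule C → syllable 2 (observed: 3).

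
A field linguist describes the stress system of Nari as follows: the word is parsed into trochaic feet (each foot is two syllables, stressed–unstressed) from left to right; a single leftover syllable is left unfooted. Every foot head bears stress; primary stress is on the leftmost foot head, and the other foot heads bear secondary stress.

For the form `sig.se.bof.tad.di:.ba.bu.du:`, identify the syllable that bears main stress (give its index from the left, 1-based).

1

Parse left to right into trochaic (ˈσσ) feet: (ˈsig.se) (ˈbof.tad) (ˈdi:.ba) (ˈbu.du:).
Foot heads (stressed positions): 1, 3, 5, 7.
End Rule Leftmost: primary stress on the leftmost head = syllable 1.
Primary stress: syllable 1 → ˈsig.se.bof.tad.di:.ba.bu.du:.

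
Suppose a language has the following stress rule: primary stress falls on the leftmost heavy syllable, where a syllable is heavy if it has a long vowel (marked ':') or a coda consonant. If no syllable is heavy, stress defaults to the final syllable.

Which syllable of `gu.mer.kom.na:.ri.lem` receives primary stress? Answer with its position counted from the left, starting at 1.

Weights: 1 gu L, 2 mer H, 3 kom H, 4 na: H, 5 ri L, 6 lem H.
Heavy syllables in the domain: 2, 3, 4, 6. The leftmost is syllable 2 (mer).
Primary stress: syllable 2 → gu.ˈmer.kom.na:.ri.lem.

2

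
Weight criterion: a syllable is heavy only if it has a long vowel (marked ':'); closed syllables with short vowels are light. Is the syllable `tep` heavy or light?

light

`tep`: short vowel, closed (coda /p/). Short vowel → light.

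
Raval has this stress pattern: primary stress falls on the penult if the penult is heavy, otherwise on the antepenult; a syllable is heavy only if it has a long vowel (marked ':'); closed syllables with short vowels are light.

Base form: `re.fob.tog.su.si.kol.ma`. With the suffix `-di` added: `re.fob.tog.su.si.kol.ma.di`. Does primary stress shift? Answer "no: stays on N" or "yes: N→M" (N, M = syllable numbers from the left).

Base `re.fob.tog.su.si.kol.ma` (7 syllables):
  Weights: 5 si L, 6 kol L, 7 ma L.
  The penult (syllable 6, kol) is light, so stress falls on the antepenult (syllable 5, si).
  → primary stress on syllable 5.
Suffixed `re.fob.tog.su.si.kol.ma.di` (8 syllables):
  Weights: 6 kol L, 7 ma L, 8 di L.
  The penult (syllable 7, ma) is light, so stress falls on the antepenult (syllable 6, kol).
  → primary stress on syllable 6.

yes: 5→6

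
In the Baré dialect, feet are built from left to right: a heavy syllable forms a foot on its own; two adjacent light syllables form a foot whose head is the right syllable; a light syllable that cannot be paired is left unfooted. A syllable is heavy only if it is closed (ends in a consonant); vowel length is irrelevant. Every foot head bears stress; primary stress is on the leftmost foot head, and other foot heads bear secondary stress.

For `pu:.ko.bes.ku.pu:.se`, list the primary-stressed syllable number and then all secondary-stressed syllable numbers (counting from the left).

Weights: 1 pu: L, 2 ko L, 3 bes H, 4 ku L, 5 pu: L, 6 se L.
Parse left to right (heavy = foot alone; LL = one foot; stranded L unfooted): (pu:.ˈko) (ˈbes) (ku.ˈpu:) se.
Foot heads: 2, 3, 5.
Primary stress on the leftmost head = syllable 2.
Secondary stress on 3, 5: pu:.ˈko.ˌbes.ku.ˌpu:.se.

primary 2, secondary 3, 5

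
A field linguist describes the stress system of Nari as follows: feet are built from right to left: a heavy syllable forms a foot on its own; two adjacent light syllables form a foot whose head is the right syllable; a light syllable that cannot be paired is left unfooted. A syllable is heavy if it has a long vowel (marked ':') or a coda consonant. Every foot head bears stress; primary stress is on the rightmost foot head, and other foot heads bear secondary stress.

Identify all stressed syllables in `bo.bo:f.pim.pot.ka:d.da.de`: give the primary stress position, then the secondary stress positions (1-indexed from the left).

primary 7, secondary 2, 3, 4, 5

Weights: 1 bo L, 2 bo:f H, 3 pim H, 4 pot H, 5 ka:d H, 6 da L, 7 de L.
Parse right to left (heavy = foot alone; LL = one foot; stranded L unfooted): bo (ˈbo:f) (ˈpim) (ˈpot) (ˈka:d) (da.ˈde).
Foot heads: 2, 3, 4, 5, 7.
Primary stress on the rightmost head = syllable 7.
Secondary stress on 2, 3, 4, 5: bo.ˌbo:f.ˌpim.ˌpot.ˌka:d.da.ˈde.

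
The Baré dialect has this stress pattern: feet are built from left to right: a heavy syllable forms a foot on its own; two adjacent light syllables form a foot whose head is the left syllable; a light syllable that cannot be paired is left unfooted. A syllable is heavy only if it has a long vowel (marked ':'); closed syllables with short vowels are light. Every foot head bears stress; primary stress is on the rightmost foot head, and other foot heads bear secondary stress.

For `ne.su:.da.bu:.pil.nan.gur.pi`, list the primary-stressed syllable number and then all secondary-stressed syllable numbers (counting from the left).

Weights: 1 ne L, 2 su: H, 3 da L, 4 bu: H, 5 pil L, 6 nan L, 7 gur L, 8 pi L.
Parse left to right (heavy = foot alone; LL = one foot; stranded L unfooted): ne (ˈsu:) da (ˈbu:) (ˈpil.nan) (ˈgur.pi).
Foot heads: 2, 4, 5, 7.
Primary stress on the rightmost head = syllable 7.
Secondary stress on 2, 4, 5: ne.ˌsu:.da.ˌbu:.ˌpil.nan.ˈgur.pi.

primary 7, secondary 2, 4, 5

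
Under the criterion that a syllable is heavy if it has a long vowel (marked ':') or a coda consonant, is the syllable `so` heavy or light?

light

`so`: short vowel, open (no coda). Short vowel, open → light.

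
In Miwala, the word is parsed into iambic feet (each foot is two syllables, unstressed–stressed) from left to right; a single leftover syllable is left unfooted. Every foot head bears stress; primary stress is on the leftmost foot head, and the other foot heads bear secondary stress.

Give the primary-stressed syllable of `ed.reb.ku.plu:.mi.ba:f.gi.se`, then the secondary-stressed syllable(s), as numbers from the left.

Parse left to right into iambic (σˈσ) feet: (ed.ˈreb) (ku.ˈplu:) (mi.ˈba:f) (gi.ˈse).
Foot heads (stressed positions): 2, 4, 6, 8.
End Rule Leftmost: primary stress on the leftmost head = syllable 2.
Secondary stress on 4, 6, 8: ed.ˈreb.ku.ˌplu:.mi.ˌba:f.gi.ˌse.

primary 2, secondary 4, 6, 8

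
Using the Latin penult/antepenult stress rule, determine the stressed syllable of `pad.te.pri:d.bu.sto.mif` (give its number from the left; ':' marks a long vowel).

4

Classical Latin: stress the penult if heavy (long vowel or closed), else the antepenult.
Weights: 4 bu L, 5 sto L, 6 mif H.
The penult (syllable 5, sto) is light, so stress falls on the antepenult (syllable 4, bu).
Stress on syllable 4: pad.te.pri:d.ˈbu.sto.mif.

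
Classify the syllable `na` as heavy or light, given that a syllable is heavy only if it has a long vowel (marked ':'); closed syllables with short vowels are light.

light

`na`: short vowel, open (no coda). Short vowel → light.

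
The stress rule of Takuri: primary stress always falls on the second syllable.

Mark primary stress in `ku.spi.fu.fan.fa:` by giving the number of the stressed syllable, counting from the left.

The word has 5 syllables; the second syllable is syllable 2 (spi).
Primary stress: syllable 2 → ku.ˈspi.fu.fan.fa:.

2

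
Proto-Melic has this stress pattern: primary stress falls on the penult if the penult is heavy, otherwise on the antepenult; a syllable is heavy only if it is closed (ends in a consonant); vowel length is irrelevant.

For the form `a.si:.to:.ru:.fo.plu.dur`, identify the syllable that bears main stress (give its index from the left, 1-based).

Weights: 5 fo L, 6 plu L, 7 dur H.
The penult (syllable 6, plu) is light, so stress falls on the antepenult (syllable 5, fo).
Primary stress: syllable 5 → a.si:.to:.ru:.ˈfo.plu.dur.

5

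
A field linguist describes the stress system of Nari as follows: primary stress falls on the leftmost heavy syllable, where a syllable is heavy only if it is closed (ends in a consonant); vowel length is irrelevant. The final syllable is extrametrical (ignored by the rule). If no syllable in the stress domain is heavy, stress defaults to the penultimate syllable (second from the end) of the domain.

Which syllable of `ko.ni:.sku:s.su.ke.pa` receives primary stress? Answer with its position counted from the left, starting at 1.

The final syllable (6, pa) is extrametrical; the stress domain is syllables 1–5.
Weights: 1 ko L, 2 ni: L, 3 sku:s H, 4 su L, 5 ke L.
Heavy syllables in the domain: 3. The leftmost is syllable 3 (sku:s).
Primary stress: syllable 3 → ko.ni:.ˈsku:s.su.ke.pa.

3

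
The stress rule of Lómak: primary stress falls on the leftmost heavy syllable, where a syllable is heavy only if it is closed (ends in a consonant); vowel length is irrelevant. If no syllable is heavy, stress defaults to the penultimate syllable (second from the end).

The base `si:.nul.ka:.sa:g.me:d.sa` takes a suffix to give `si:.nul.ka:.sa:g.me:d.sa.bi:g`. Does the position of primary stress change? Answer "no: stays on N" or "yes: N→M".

Base `si:.nul.ka:.sa:g.me:d.sa` (6 syllables):
  Weights: 1 si: L, 2 nul H, 3 ka: L, 4 sa:g H, 5 me:d H, 6 sa L.
  Heavy syllables in the domain: 2, 4, 5. The leftmost is syllable 2 (nul).
  → primary stress on syllable 2.
Suffixed `si:.nul.ka:.sa:g.me:d.sa.bi:g` (7 syllables):
  Weights: 1 si: L, 2 nul H, 3 ka: L, 4 sa:g H, 5 me:d H, 6 sa L, 7 bi:g H.
  Heavy syllables in the domain: 2, 4, 5, 7. The leftmost is syllable 2 (nul).
  → primary stress on syllable 2.

no: stays on 2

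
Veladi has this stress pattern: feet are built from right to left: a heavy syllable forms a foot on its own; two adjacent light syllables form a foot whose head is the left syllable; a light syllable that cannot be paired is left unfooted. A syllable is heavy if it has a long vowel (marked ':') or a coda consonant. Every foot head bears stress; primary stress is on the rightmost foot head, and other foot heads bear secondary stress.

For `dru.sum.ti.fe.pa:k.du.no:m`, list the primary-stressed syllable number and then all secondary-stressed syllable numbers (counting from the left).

primary 7, secondary 2, 3, 5

Weights: 1 dru L, 2 sum H, 3 ti L, 4 fe L, 5 pa:k H, 6 du L, 7 no:m H.
Parse right to left (heavy = foot alone; LL = one foot; stranded L unfooted): dru (ˈsum) (ˈti.fe) (ˈpa:k) du (ˈno:m).
Foot heads: 2, 3, 5, 7.
Primary stress on the rightmost head = syllable 7.
Secondary stress on 2, 3, 5: dru.ˌsum.ˌti.fe.ˌpa:k.du.ˈno:m.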